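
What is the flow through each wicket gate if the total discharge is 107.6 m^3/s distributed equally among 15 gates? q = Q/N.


q = 107.6 / 15 = 7.1733 m^3/s


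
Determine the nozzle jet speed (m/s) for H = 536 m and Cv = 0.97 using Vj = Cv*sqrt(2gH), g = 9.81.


Vj = 0.97 * sqrt(2*9.81*536) = 99.4726 m/s


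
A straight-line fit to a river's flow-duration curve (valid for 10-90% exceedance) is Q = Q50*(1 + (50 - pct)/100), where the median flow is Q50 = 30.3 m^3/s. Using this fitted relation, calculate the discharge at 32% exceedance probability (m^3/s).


Q = 30.3 * (1 + (50 - 32)/100) = 35.7540 m^3/s


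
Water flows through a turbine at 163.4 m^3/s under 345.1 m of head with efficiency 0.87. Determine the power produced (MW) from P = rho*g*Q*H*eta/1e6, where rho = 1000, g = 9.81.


P = 1000 * 9.81 * 163.4 * 345.1 * 0.87 / 1e6 = 481.2661 MW


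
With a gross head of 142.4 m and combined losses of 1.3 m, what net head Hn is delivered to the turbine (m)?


Hn = 142.4 - 1.3 = 141.1000 m


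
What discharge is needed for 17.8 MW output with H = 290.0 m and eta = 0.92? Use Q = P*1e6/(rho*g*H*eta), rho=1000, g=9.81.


Q = 17.8 * 1e6 / (1000 * 9.81 * 290.0 * 0.92) = 6.8009 m^3/s


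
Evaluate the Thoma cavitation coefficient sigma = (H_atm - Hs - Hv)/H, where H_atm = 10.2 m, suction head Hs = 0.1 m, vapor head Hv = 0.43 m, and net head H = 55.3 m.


sigma = (10.2 - 0.1 - 0.43) / 55.3 = 0.1749


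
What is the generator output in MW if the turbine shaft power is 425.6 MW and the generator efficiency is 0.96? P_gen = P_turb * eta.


P_gen = 425.6 * 0.96 = 408.5760 MW


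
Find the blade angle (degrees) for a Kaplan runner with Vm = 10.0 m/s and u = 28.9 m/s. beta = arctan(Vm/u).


beta = arctan(10.0 / 28.9) = 19.0867 degrees


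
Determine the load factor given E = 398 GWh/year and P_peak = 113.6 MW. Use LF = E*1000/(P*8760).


LF = 398 * 1000 / (113.6 * 8760) = 0.3999


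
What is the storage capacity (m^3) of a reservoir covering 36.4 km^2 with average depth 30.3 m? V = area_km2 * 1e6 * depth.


V = 36.4 * 1e6 * 30.3 = 1.1029e+09 m^3


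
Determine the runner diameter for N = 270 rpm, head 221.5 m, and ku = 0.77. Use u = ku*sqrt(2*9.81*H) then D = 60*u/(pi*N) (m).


u = 0.77 * sqrt(2*9.81*221.5) = 50.7606 m/s
D = 60 * 50.7606 / (pi * 270) = 3.5906 m


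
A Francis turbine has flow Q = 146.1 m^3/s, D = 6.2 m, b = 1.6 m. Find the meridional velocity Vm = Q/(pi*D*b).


Vm = 146.1 / (pi * 6.2 * 1.6) = 4.6880 m/s


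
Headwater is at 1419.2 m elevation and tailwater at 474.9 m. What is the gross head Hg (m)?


Hg = 1419.2 - 474.9 = 944.3000 m


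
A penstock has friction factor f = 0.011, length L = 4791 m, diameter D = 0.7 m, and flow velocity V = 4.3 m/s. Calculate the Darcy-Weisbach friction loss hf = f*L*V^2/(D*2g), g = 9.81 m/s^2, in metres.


hf = 0.011 * 4791 * 4.3^2 / (0.7 * 2 * 9.81) = 70.9510 m


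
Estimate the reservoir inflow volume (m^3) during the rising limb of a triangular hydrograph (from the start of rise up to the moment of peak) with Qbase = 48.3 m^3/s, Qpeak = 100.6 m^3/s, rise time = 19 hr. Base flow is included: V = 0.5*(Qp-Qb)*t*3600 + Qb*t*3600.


V = 0.5*(100.6 - 48.3)*19*3600 + 48.3*19*3600 = 5.0924e+06 m^3


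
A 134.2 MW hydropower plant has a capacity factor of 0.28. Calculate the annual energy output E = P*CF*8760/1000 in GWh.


E = 134.2 * 0.28 * 8760 / 1000 = 329.1658 GWh


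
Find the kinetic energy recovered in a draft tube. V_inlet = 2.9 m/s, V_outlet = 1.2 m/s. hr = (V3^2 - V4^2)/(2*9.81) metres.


hr = (2.9^2 - 1.2^2) / (2*9.81) = 0.3552 m


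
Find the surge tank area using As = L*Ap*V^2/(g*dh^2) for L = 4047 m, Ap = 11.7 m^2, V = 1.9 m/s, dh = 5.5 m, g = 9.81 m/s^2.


As = 4047 * 11.7 * 1.9^2 / (9.81 * 5.5^2) = 576.0125 m^2


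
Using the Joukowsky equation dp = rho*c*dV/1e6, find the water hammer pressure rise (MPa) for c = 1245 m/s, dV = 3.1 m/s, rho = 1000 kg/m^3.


dp = 1000 * 1245 * 3.1 / 1e6 = 3.8595 MPa


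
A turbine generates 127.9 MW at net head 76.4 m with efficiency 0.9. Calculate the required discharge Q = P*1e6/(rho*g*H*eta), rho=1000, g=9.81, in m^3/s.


Q = 127.9 * 1e6 / (1000 * 9.81 * 76.4 * 0.9) = 189.6119 m^3/s


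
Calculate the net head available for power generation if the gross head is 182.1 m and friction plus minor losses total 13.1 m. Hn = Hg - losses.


Hn = 182.1 - 13.1 = 169.0000 m


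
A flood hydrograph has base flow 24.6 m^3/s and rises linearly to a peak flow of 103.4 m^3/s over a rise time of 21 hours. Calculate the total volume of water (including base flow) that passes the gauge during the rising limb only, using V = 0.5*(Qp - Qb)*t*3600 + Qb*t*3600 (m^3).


V = 0.5*(103.4 - 24.6)*21*3600 + 24.6*21*3600 = 4.8384e+06 m^3


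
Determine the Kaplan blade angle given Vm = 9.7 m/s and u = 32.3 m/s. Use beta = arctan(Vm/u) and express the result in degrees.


beta = arctan(9.7 / 32.3) = 16.7155 degrees


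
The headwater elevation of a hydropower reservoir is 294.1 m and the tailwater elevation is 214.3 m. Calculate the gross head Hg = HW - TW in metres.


Hg = 294.1 - 214.3 = 79.8000 m


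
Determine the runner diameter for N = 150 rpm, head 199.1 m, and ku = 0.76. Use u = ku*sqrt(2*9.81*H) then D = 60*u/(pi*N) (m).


u = 0.76 * sqrt(2*9.81*199.1) = 47.5006 m/s
D = 60 * 47.5006 / (pi * 150) = 6.0480 m


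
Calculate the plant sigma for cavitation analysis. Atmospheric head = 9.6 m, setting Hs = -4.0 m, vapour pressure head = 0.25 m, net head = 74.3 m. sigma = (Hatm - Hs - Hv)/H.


sigma = (9.6 - (-4.0) - 0.25) / 74.3 = 0.1797


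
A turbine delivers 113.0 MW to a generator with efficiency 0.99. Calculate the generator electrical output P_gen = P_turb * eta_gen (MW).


P_gen = 113.0 * 0.99 = 111.8700 MW


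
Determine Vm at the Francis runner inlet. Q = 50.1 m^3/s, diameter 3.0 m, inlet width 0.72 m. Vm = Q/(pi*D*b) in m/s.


Vm = 50.1 / (pi * 3.0 * 0.72) = 7.3830 m/s


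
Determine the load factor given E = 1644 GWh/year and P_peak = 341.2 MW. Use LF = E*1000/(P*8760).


LF = 1644 * 1000 / (341.2 * 8760) = 0.5500


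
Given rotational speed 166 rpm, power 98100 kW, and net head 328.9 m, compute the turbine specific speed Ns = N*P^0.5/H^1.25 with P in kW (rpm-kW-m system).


Ns = 166 * 98100^0.5 / 328.9^1.25 = 37.1204


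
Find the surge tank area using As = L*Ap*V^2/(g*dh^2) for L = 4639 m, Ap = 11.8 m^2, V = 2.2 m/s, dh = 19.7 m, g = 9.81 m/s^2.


As = 4639 * 11.8 * 2.2^2 / (9.81 * 19.7^2) = 69.5906 m^2


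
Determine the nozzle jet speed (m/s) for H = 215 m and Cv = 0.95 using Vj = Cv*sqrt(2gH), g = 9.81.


Vj = 0.95 * sqrt(2*9.81*215) = 61.7010 m/s


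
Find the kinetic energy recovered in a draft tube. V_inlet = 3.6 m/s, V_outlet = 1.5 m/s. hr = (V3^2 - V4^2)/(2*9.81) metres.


hr = (3.6^2 - 1.5^2) / (2*9.81) = 0.5459 m


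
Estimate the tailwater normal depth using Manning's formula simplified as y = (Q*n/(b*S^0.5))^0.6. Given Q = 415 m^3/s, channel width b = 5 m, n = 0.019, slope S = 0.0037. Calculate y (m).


y = (415 * 0.019 / (5 * 0.0037^0.5))^0.6 = 7.0508 m


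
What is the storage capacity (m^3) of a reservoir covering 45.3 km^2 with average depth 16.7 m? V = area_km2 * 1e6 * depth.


V = 45.3 * 1e6 * 16.7 = 7.5651e+08 m^3


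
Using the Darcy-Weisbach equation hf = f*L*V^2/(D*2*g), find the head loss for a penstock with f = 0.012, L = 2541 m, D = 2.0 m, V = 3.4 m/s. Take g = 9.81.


hf = 0.012 * 2541 * 3.4^2 / (2.0 * 2 * 9.81) = 8.9829 m


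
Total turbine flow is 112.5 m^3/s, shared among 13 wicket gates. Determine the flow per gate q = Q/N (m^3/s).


q = 112.5 / 13 = 8.6538 m^3/s


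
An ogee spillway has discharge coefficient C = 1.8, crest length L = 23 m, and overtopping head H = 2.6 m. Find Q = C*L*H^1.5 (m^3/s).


Q = 1.8 * 23 * 2.6^1.5 = 173.5643 m^3/s


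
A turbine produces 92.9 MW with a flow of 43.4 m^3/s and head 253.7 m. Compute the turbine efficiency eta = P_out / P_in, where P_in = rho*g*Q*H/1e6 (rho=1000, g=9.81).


P_in = 1000 * 9.81 * 43.4 * 253.7 / 1e6 = 108.0138 MW
eta = 92.9 / 108.0138 = 0.8601


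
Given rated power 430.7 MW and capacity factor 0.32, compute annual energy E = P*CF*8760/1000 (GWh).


E = 430.7 * 0.32 * 8760 / 1000 = 1207.3382 GWh


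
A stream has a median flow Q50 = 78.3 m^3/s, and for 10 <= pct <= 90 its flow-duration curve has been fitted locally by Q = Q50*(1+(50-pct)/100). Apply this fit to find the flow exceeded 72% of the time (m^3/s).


Q = 78.3 * (1 + (50 - 72)/100) = 61.0740 m^3/s


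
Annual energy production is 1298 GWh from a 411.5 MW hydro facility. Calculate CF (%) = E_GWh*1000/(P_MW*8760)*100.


CF = 1298 * 1000 / (411.5 * 8760) * 100 = 36.0081 %


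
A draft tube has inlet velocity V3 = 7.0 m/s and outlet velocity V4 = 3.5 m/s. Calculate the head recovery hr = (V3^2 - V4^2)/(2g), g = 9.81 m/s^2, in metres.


hr = (7.0^2 - 3.5^2) / (2*9.81) = 1.8731 m


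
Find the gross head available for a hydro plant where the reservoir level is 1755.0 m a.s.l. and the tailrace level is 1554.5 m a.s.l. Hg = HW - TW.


Hg = 1755.0 - 1554.5 = 200.5000 m


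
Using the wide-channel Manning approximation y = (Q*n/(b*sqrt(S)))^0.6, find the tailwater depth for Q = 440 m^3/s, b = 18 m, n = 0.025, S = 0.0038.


y = (440 * 0.025 / (18 * 0.0038^0.5))^0.6 = 3.9604 m


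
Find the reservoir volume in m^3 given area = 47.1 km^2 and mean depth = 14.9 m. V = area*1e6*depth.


V = 47.1 * 1e6 * 14.9 = 7.0179e+08 m^3


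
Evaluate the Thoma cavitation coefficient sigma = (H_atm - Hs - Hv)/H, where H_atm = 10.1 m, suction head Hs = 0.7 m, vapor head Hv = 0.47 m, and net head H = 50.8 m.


sigma = (10.1 - 0.7 - 0.47) / 50.8 = 0.1758


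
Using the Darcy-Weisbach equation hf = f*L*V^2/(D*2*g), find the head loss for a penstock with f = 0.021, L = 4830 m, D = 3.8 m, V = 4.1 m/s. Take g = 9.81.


hf = 0.021 * 4830 * 4.1^2 / (3.8 * 2 * 9.81) = 22.8692 m


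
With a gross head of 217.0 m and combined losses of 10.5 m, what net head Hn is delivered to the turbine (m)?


Hn = 217.0 - 10.5 = 206.5000 m


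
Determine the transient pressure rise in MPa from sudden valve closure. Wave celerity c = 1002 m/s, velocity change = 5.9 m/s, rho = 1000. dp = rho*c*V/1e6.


dp = 1000 * 1002 * 5.9 / 1e6 = 5.9118 MPa


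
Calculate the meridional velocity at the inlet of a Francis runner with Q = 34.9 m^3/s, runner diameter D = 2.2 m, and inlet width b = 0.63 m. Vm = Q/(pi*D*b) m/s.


Vm = 34.9 / (pi * 2.2 * 0.63) = 8.0152 m/s


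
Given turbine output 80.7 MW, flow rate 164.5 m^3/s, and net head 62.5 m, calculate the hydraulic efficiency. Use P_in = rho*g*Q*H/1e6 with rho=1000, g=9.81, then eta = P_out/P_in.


P_in = 1000 * 9.81 * 164.5 * 62.5 / 1e6 = 100.8591 MW
eta = 80.7 / 100.8591 = 0.8001


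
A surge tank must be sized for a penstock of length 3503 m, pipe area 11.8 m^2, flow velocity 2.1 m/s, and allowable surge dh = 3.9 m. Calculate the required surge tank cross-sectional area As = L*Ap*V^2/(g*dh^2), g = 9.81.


As = 3503 * 11.8 * 2.1^2 / (9.81 * 3.9^2) = 1221.6942 m^2


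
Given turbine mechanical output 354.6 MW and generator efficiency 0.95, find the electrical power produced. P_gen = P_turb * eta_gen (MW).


P_gen = 354.6 * 0.95 = 336.8700 MW


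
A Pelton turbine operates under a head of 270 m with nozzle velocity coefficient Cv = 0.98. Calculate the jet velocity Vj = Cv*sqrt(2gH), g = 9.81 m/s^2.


Vj = 0.98 * sqrt(2*9.81*270) = 71.3276 m/s


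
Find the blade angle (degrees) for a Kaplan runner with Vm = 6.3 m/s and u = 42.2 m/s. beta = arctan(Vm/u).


beta = arctan(6.3 / 42.2) = 8.4909 degrees


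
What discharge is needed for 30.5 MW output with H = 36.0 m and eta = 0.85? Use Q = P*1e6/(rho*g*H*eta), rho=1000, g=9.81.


Q = 30.5 * 1e6 / (1000 * 9.81 * 36.0 * 0.85) = 101.6037 m^3/s


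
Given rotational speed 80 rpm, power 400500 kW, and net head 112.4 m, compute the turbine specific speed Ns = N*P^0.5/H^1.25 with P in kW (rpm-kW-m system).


Ns = 80 * 400500^0.5 / 112.4^1.25 = 138.3354


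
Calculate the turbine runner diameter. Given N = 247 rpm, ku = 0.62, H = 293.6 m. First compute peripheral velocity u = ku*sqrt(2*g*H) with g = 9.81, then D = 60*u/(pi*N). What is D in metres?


u = 0.62 * sqrt(2*9.81*293.6) = 47.0565 m/s
D = 60 * 47.0565 / (pi * 247) = 3.6385 m


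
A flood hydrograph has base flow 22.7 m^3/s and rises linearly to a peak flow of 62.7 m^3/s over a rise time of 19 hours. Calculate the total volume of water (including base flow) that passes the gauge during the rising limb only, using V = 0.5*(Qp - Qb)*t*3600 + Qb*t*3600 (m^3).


V = 0.5*(62.7 - 22.7)*19*3600 + 22.7*19*3600 = 2.9207e+06 m^3


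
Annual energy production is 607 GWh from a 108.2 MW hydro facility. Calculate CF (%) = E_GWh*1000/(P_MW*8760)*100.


CF = 607 * 1000 / (108.2 * 8760) * 100 = 64.0409 %


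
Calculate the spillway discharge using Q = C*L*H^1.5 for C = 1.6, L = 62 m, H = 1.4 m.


Q = 1.6 * 62 * 1.4^1.5 = 164.3250 m^3/s


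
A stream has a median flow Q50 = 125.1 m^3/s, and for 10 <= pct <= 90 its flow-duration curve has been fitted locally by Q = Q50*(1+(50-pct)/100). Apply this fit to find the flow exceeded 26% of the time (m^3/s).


Q = 125.1 * (1 + (50 - 26)/100) = 155.1240 m^3/s


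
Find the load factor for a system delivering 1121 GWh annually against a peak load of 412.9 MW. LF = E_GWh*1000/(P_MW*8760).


LF = 1121 * 1000 / (412.9 * 8760) = 0.3099


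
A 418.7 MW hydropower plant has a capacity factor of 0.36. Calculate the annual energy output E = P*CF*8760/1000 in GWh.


E = 418.7 * 0.36 * 8760 / 1000 = 1320.4123 GWh


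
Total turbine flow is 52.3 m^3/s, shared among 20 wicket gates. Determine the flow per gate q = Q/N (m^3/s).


q = 52.3 / 20 = 2.6150 m^3/s


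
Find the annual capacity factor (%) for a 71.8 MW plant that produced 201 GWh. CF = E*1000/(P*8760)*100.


CF = 201 * 1000 / (71.8 * 8760) * 100 = 31.9571 %


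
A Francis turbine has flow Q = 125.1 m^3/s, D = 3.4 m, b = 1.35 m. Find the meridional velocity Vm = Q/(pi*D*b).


Vm = 125.1 / (pi * 3.4 * 1.35) = 8.6755 m/s


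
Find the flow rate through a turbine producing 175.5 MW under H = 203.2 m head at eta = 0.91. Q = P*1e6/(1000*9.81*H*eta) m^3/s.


Q = 175.5 * 1e6 / (1000 * 9.81 * 203.2 * 0.91) = 96.7482 m^3/s


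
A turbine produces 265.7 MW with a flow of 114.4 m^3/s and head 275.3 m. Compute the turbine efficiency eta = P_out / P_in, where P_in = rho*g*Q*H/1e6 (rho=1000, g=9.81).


P_in = 1000 * 9.81 * 114.4 * 275.3 / 1e6 = 308.9593 MW
eta = 265.7 / 308.9593 = 0.8600


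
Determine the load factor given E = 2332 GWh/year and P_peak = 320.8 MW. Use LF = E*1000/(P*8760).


LF = 2332 * 1000 / (320.8 * 8760) = 0.8298


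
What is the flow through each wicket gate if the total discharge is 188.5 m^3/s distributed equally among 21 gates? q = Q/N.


q = 188.5 / 21 = 8.9762 m^3/s


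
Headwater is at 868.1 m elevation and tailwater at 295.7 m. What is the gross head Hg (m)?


Hg = 868.1 - 295.7 = 572.4000 m


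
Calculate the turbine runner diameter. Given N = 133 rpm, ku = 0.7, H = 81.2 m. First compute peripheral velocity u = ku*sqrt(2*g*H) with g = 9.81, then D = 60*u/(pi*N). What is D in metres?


u = 0.7 * sqrt(2*9.81*81.2) = 27.9399 m/s
D = 60 * 27.9399 / (pi * 133) = 4.0121 m


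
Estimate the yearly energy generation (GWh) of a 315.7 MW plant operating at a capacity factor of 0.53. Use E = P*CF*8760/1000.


E = 315.7 * 0.53 * 8760 / 1000 = 1465.7320 GWh


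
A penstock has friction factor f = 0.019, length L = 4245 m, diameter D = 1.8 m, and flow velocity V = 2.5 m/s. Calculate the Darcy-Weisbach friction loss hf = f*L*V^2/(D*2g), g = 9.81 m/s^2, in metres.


hf = 0.019 * 4245 * 2.5^2 / (1.8 * 2 * 9.81) = 14.2738 m


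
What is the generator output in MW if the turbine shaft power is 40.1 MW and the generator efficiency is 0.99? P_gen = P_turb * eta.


P_gen = 40.1 * 0.99 = 39.6990 MW


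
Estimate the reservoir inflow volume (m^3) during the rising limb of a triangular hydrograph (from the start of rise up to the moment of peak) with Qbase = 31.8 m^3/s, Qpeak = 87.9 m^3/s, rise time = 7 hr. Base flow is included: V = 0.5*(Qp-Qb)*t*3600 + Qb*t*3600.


V = 0.5*(87.9 - 31.8)*7*3600 + 31.8*7*3600 = 1.5082e+06 m^3


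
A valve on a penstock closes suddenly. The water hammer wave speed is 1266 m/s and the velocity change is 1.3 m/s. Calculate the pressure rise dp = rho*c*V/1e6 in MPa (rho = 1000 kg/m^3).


dp = 1000 * 1266 * 1.3 / 1e6 = 1.6458 MPa


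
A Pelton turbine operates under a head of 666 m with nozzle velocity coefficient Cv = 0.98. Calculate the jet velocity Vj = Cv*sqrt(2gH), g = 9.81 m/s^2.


Vj = 0.98 * sqrt(2*9.81*666) = 112.0244 m/s


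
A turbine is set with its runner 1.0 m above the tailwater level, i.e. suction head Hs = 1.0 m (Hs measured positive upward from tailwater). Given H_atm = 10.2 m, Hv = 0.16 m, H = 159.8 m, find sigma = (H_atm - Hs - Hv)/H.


sigma = (10.2 - 1.0 - 0.16) / 159.8 = 0.0566


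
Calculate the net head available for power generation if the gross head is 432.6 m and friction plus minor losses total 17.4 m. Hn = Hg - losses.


Hn = 432.6 - 17.4 = 415.2000 m


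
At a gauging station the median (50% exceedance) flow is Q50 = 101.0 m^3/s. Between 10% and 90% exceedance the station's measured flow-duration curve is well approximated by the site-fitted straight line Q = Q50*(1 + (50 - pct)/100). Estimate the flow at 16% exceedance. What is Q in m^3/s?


Q = 101.0 * (1 + (50 - 16)/100) = 135.3400 m^3/s


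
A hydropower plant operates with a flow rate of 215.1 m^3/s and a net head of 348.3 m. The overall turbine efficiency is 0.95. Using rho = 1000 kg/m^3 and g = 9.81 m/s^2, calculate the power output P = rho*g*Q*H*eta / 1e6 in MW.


P = 1000 * 9.81 * 215.1 * 348.3 * 0.95 / 1e6 = 698.2107 MW


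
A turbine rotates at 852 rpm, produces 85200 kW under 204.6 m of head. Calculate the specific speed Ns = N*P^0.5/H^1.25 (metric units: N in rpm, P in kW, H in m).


Ns = 852 * 85200^0.5 / 204.6^1.25 = 321.3863


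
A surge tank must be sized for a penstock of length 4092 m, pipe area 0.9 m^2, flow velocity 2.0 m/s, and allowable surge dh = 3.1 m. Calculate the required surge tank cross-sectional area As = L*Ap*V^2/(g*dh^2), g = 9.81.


As = 4092 * 0.9 * 2.0^2 / (9.81 * 3.1^2) = 156.2592 m^2


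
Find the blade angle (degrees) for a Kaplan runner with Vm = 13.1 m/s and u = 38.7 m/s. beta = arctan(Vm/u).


beta = arctan(13.1 / 38.7) = 18.7010 degrees


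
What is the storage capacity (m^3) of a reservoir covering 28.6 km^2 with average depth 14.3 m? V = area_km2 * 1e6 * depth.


V = 28.6 * 1e6 * 14.3 = 4.0898e+08 m^3


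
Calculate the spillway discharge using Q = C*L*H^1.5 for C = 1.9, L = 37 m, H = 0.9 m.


Q = 1.9 * 37 * 0.9^1.5 = 60.0232 m^3/s


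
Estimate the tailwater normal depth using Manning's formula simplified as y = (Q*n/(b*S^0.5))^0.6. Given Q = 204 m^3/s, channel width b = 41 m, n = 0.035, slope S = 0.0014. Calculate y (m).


y = (204 * 0.035 / (41 * 0.0014^0.5))^0.6 = 2.5160 m


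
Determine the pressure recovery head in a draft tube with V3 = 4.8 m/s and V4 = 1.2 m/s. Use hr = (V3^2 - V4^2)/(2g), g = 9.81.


hr = (4.8^2 - 1.2^2) / (2*9.81) = 1.1009 m


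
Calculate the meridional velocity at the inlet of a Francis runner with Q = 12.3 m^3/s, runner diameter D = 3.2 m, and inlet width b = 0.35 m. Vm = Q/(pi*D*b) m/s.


Vm = 12.3 / (pi * 3.2 * 0.35) = 3.4957 m/s


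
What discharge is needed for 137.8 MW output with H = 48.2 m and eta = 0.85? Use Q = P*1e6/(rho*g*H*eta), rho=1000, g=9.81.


Q = 137.8 * 1e6 / (1000 * 9.81 * 48.2 * 0.85) = 342.8580 m^3/s


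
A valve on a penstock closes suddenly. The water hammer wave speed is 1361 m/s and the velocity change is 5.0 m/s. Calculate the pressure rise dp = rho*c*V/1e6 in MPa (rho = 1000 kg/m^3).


dp = 1000 * 1361 * 5.0 / 1e6 = 6.8050 MPa


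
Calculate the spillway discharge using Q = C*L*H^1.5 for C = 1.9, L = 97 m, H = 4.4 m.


Q = 1.9 * 97 * 4.4^1.5 = 1701.0001 m^3/s


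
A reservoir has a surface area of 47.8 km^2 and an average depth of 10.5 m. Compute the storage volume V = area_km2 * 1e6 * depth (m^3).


V = 47.8 * 1e6 * 10.5 = 5.0190e+08 m^3


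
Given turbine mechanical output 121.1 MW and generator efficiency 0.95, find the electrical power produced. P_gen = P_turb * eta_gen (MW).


P_gen = 121.1 * 0.95 = 115.0450 MW


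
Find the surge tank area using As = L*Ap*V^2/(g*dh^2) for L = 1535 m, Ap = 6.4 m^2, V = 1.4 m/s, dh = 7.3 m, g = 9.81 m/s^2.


As = 1535 * 6.4 * 1.4^2 / (9.81 * 7.3^2) = 36.8324 m^2


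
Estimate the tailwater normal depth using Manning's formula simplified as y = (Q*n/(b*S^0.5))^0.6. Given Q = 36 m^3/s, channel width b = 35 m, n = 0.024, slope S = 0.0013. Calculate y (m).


y = (36 * 0.024 / (35 * 0.0013^0.5))^0.6 = 0.7967 m


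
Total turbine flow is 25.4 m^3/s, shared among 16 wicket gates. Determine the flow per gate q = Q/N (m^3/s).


q = 25.4 / 16 = 1.5875 m^3/s


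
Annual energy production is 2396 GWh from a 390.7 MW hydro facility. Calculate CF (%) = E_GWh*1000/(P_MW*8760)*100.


CF = 2396 * 1000 / (390.7 * 8760) * 100 = 70.0067 %


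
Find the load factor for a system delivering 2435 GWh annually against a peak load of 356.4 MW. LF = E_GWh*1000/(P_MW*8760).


LF = 2435 * 1000 / (356.4 * 8760) = 0.7799


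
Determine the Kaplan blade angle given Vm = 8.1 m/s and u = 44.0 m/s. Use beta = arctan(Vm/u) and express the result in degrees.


beta = arctan(8.1 / 44.0) = 10.4308 degrees


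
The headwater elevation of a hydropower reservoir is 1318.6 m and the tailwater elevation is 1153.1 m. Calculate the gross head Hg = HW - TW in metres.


Hg = 1318.6 - 1153.1 = 165.5000 m


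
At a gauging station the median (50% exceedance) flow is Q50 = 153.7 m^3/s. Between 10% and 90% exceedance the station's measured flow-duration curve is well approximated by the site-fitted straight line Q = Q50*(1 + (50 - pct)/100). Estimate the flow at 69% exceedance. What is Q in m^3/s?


Q = 153.7 * (1 + (50 - 69)/100) = 124.4970 m^3/s


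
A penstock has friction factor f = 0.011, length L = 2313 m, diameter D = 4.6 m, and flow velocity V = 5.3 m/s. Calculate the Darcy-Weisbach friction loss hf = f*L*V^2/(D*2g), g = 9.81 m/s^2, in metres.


hf = 0.011 * 2313 * 5.3^2 / (4.6 * 2 * 9.81) = 7.9189 m


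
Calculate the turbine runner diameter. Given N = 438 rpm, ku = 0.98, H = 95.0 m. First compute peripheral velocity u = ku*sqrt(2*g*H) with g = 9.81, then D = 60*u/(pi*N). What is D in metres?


u = 0.98 * sqrt(2*9.81*95.0) = 42.3095 m/s
D = 60 * 42.3095 / (pi * 438) = 1.8449 m


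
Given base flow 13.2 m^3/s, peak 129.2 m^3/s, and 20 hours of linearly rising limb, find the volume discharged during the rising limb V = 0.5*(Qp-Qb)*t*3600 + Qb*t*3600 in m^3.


V = 0.5*(129.2 - 13.2)*20*3600 + 13.2*20*3600 = 5.1264e+06 m^3


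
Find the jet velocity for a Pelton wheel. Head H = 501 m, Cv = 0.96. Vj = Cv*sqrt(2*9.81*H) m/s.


Vj = 0.96 * sqrt(2*9.81*501) = 95.1787 m/s


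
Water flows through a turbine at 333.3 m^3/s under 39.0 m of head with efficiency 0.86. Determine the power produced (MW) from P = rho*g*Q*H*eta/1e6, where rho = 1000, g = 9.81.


P = 1000 * 9.81 * 333.3 * 39.0 * 0.86 / 1e6 = 109.6648 MW


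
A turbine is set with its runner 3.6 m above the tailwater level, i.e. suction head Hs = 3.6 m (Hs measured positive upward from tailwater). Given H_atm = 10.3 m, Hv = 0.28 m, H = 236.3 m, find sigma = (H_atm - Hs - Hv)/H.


sigma = (10.3 - 3.6 - 0.28) / 236.3 = 0.0272


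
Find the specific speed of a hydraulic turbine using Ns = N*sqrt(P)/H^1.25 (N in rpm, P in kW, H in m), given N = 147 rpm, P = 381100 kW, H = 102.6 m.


Ns = 147 * 381100^0.5 / 102.6^1.25 = 277.9090


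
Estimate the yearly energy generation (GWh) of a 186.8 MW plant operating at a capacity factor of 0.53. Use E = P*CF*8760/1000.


E = 186.8 * 0.53 * 8760 / 1000 = 867.2750 GWh


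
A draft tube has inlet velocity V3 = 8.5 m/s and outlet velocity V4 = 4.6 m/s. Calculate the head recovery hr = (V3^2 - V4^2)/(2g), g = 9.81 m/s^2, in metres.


hr = (8.5^2 - 4.6^2) / (2*9.81) = 2.6040 m


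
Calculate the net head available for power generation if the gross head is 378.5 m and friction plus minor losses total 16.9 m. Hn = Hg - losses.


Hn = 378.5 - 16.9 = 361.6000 m


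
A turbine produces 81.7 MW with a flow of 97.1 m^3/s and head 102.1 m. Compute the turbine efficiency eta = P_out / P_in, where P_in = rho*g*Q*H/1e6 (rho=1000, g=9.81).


P_in = 1000 * 9.81 * 97.1 * 102.1 / 1e6 = 97.2555 MW
eta = 81.7 / 97.2555 = 0.8401


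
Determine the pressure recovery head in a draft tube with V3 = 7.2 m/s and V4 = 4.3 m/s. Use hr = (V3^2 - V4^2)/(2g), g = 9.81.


hr = (7.2^2 - 4.3^2) / (2*9.81) = 1.6998 m


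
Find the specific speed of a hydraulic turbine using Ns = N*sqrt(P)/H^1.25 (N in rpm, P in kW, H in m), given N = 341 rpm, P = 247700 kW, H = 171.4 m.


Ns = 341 * 247700^0.5 / 171.4^1.25 = 273.6553


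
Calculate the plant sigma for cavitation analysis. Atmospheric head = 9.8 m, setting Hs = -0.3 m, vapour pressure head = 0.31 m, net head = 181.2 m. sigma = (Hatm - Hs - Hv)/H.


sigma = (9.8 - (-0.3) - 0.31) / 181.2 = 0.0540


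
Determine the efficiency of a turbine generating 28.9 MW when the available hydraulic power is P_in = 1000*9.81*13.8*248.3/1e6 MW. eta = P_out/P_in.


P_in = 1000 * 9.81 * 13.8 * 248.3 / 1e6 = 33.6144 MW
eta = 28.9 / 33.6144 = 0.8598


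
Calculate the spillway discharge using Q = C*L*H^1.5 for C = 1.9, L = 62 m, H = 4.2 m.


Q = 1.9 * 62 * 4.2^1.5 = 1013.9563 m^3/s


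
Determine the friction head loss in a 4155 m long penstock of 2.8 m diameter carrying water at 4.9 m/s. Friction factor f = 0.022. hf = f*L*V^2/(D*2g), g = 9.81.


hf = 0.022 * 4155 * 4.9^2 / (2.8 * 2 * 9.81) = 39.9511 m


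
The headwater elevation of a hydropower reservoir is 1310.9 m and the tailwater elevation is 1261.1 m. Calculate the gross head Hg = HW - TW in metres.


Hg = 1310.9 - 1261.1 = 49.8000 m


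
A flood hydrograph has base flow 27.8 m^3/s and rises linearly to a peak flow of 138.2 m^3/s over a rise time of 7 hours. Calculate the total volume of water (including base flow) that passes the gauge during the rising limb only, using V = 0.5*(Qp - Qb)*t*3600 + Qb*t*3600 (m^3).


V = 0.5*(138.2 - 27.8)*7*3600 + 27.8*7*3600 = 2.0916e+06 m^3


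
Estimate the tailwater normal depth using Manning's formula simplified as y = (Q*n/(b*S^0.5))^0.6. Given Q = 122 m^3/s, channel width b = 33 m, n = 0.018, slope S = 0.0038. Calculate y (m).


y = (122 * 0.018 / (33 * 0.0038^0.5))^0.6 = 1.0470 m


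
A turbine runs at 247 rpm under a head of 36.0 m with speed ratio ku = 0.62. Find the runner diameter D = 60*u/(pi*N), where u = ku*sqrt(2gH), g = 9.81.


u = 0.62 * sqrt(2*9.81*36.0) = 16.4775 m/s
D = 60 * 16.4775 / (pi * 247) = 1.2741 m


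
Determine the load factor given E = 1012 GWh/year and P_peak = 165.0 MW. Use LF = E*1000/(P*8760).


LF = 1012 * 1000 / (165.0 * 8760) = 0.7002


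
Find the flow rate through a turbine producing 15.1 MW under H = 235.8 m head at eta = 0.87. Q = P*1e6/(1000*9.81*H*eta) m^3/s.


Q = 15.1 * 1e6 / (1000 * 9.81 * 235.8 * 0.87) = 7.5032 m^3/s


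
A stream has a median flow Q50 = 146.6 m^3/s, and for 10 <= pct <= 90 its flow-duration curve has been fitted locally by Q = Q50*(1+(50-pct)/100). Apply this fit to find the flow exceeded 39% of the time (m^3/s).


Q = 146.6 * (1 + (50 - 39)/100) = 162.7260 m^3/s


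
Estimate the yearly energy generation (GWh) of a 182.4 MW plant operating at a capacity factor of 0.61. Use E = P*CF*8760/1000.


E = 182.4 * 0.61 * 8760 / 1000 = 974.6726 GWh


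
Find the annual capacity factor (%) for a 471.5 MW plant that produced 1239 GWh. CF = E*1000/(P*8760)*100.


CF = 1239 * 1000 / (471.5 * 8760) * 100 = 29.9975 %


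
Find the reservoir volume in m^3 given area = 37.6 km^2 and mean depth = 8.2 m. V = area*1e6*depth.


V = 37.6 * 1e6 * 8.2 = 3.0832e+08 m^3


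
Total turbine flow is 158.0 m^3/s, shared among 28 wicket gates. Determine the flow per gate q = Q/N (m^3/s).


q = 158.0 / 28 = 5.6429 m^3/s


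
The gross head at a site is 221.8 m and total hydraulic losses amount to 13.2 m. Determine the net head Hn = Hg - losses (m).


Hn = 221.8 - 13.2 = 208.6000 m


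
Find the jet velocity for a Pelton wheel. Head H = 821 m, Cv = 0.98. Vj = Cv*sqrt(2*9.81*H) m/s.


Vj = 0.98 * sqrt(2*9.81*821) = 124.3790 m/s


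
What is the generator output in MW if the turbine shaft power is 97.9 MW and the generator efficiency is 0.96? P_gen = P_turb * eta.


P_gen = 97.9 * 0.96 = 93.9840 MW


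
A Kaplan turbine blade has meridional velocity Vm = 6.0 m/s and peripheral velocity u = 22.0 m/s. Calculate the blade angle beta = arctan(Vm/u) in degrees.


beta = arctan(6.0 / 22.0) = 15.2551 degrees


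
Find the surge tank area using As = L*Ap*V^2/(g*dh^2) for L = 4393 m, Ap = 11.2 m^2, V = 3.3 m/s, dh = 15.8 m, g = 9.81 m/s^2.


As = 4393 * 11.2 * 3.3^2 / (9.81 * 15.8^2) = 218.7882 m^2


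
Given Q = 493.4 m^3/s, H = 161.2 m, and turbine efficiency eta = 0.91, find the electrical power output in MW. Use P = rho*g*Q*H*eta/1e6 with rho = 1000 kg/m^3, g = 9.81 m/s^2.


P = 1000 * 9.81 * 493.4 * 161.2 * 0.91 / 1e6 = 710.0265 MW


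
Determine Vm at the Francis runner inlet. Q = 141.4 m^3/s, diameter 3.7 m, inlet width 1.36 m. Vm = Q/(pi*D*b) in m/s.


Vm = 141.4 / (pi * 3.7 * 1.36) = 8.9446 m/s


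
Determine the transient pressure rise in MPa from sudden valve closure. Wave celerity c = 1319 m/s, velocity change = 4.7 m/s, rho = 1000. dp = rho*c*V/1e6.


dp = 1000 * 1319 * 4.7 / 1e6 = 6.1993 MPa


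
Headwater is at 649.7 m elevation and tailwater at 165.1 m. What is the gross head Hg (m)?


Hg = 649.7 - 165.1 = 484.6000 m


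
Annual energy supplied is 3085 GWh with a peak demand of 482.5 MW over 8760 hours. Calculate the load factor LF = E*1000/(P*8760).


LF = 3085 * 1000 / (482.5 * 8760) = 0.7299


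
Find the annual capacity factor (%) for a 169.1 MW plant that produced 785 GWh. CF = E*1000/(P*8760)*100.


CF = 785 * 1000 / (169.1 * 8760) * 100 = 52.9934 %


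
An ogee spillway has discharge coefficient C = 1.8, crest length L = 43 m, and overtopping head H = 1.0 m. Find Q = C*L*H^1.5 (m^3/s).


Q = 1.8 * 43 * 1.0^1.5 = 77.4000 m^3/s


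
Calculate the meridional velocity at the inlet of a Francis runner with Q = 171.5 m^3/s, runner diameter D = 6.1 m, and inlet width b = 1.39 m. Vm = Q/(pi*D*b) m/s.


Vm = 171.5 / (pi * 6.1 * 1.39) = 6.4383 m/s


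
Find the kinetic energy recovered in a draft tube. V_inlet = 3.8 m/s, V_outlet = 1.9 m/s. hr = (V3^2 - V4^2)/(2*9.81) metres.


hr = (3.8^2 - 1.9^2) / (2*9.81) = 0.5520 m


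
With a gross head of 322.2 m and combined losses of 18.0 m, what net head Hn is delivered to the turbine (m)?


Hn = 322.2 - 18.0 = 304.2000 m


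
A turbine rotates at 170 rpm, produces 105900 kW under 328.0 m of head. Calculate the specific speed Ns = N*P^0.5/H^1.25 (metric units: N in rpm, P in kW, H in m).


Ns = 170 * 105900^0.5 / 328.0^1.25 = 39.6328


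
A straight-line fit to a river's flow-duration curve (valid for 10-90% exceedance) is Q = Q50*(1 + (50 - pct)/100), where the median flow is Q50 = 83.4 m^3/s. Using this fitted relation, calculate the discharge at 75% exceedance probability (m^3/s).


Q = 83.4 * (1 + (50 - 75)/100) = 62.5500 m^3/s


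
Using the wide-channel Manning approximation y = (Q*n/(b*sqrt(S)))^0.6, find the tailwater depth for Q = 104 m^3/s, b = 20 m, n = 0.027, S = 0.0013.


y = (104 * 0.027 / (20 * 0.0013^0.5))^0.6 = 2.2607 m


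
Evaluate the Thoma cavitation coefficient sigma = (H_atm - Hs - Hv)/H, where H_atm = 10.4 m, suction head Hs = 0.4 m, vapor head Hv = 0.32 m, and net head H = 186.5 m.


sigma = (10.4 - 0.4 - 0.32) / 186.5 = 0.0519


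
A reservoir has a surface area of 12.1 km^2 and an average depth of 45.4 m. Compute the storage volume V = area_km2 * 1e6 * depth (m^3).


V = 12.1 * 1e6 * 45.4 = 5.4934e+08 m^3


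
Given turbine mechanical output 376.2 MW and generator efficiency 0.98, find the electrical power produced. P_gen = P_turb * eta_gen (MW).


P_gen = 376.2 * 0.98 = 368.6760 MW


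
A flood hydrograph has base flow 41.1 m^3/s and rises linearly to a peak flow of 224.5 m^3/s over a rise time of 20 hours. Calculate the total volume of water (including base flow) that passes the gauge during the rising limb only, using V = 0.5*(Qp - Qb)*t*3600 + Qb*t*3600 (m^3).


V = 0.5*(224.5 - 41.1)*20*3600 + 41.1*20*3600 = 9.5616e+06 m^3


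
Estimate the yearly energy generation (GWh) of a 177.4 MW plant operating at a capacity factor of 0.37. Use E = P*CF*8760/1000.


E = 177.4 * 0.37 * 8760 / 1000 = 574.9889 GWh


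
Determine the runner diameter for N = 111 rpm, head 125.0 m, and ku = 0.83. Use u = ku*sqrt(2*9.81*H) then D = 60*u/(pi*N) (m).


u = 0.83 * sqrt(2*9.81*125.0) = 41.1039 m/s
D = 60 * 41.1039 / (pi * 111) = 7.0723 m


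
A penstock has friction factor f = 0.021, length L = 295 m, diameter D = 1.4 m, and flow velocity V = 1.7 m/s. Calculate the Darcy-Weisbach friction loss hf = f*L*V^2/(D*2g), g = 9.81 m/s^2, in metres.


hf = 0.021 * 295 * 1.7^2 / (1.4 * 2 * 9.81) = 0.6518 m


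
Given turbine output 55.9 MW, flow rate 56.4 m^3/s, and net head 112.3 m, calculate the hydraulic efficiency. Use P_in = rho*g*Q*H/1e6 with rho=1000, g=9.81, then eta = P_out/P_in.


P_in = 1000 * 9.81 * 56.4 * 112.3 / 1e6 = 62.1338 MW
eta = 55.9 / 62.1338 = 0.8997


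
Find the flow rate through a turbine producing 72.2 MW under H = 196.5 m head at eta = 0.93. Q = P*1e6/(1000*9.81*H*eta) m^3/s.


Q = 72.2 * 1e6 / (1000 * 9.81 * 196.5 * 0.93) = 40.2738 m^3/s


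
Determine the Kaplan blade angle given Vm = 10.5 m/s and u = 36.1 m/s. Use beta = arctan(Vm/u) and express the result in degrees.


beta = arctan(10.5 / 36.1) = 16.2175 degrees


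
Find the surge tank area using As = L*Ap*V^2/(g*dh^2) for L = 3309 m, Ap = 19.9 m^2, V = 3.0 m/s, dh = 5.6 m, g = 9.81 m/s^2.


As = 3309 * 19.9 * 3.0^2 / (9.81 * 5.6^2) = 1926.4036 m^2


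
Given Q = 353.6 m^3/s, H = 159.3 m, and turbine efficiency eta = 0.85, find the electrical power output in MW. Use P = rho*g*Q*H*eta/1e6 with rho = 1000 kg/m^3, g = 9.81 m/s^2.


P = 1000 * 9.81 * 353.6 * 159.3 * 0.85 / 1e6 = 469.6950 MW


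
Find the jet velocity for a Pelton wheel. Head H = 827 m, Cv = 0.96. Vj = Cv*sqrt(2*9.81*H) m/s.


Vj = 0.96 * sqrt(2*9.81*827) = 122.2851 m/s


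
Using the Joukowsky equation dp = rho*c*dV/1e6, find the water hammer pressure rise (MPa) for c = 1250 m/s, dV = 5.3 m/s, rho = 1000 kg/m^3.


dp = 1000 * 1250 * 5.3 / 1e6 = 6.6250 MPa


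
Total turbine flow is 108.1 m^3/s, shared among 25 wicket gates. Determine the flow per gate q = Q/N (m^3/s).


q = 108.1 / 25 = 4.3240 m^3/s


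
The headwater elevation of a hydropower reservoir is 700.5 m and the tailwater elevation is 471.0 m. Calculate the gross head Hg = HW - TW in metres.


Hg = 700.5 - 471.0 = 229.5000 m


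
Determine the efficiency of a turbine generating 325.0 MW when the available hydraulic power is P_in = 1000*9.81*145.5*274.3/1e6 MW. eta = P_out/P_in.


P_in = 1000 * 9.81 * 145.5 * 274.3 / 1e6 = 391.5235 MW
eta = 325.0 / 391.5235 = 0.8301


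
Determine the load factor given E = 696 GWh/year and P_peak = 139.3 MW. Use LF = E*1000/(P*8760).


LF = 696 * 1000 / (139.3 * 8760) = 0.5704


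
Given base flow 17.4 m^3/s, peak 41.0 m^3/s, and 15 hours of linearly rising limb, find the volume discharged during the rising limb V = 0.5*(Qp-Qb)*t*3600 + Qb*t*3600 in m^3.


V = 0.5*(41.0 - 17.4)*15*3600 + 17.4*15*3600 = 1.5768e+06 m^3


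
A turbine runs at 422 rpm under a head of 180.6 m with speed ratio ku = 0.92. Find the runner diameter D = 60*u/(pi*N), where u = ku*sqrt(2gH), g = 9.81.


u = 0.92 * sqrt(2*9.81*180.6) = 54.7641 m/s
D = 60 * 54.7641 / (pi * 422) = 2.4785 m


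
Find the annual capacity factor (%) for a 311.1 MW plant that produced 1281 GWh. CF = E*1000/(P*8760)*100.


CF = 1281 * 1000 / (311.1 * 8760) * 100 = 47.0051 %


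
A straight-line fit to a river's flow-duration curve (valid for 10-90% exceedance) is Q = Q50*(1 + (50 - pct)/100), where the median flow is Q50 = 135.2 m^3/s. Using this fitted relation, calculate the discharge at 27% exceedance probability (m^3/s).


Q = 135.2 * (1 + (50 - 27)/100) = 166.2960 m^3/s


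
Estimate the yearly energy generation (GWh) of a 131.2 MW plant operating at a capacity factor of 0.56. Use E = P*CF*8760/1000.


E = 131.2 * 0.56 * 8760 / 1000 = 643.6147 GWh


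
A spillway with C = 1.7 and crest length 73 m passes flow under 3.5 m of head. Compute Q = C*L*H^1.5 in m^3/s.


Q = 1.7 * 73 * 3.5^1.5 = 812.5944 m^3/s


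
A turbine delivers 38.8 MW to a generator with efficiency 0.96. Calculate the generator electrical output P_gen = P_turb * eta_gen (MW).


P_gen = 38.8 * 0.96 = 37.2480 MW


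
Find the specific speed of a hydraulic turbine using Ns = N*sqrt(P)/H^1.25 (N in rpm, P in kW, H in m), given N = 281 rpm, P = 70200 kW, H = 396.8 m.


Ns = 281 * 70200^0.5 / 396.8^1.25 = 42.0398


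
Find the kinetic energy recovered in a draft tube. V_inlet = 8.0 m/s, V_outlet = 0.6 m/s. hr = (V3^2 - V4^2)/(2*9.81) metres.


hr = (8.0^2 - 0.6^2) / (2*9.81) = 3.2436 m


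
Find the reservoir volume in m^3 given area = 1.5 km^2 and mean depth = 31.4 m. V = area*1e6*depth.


V = 1.5 * 1e6 * 31.4 = 4.7100e+07 m^3


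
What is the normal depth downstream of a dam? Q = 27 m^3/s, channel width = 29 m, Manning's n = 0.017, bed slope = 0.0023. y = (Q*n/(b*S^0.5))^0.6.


y = (27 * 0.017 / (29 * 0.0023^0.5))^0.6 = 0.5142 m


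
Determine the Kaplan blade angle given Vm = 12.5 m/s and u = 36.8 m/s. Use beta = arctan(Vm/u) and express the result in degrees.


beta = arctan(12.5 / 36.8) = 18.7613 degrees


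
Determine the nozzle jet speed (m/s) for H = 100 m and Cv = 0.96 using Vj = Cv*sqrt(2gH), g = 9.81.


Vj = 0.96 * sqrt(2*9.81*100) = 42.5227 m/s


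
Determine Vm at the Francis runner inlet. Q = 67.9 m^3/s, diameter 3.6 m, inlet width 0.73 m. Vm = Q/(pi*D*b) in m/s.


Vm = 67.9 / (pi * 3.6 * 0.73) = 8.2242 m/s


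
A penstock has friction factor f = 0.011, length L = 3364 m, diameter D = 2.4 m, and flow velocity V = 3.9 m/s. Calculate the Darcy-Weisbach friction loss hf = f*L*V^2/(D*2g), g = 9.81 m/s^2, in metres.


hf = 0.011 * 3364 * 3.9^2 / (2.4 * 2 * 9.81) = 11.9527 m


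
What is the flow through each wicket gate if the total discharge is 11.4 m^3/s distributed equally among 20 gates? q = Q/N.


q = 11.4 / 20 = 0.5700 m^3/s


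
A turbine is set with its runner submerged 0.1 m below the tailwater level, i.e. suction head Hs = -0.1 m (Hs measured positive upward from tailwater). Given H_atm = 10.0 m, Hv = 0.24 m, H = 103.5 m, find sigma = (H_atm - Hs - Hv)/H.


sigma = (10.0 - (-0.1) - 0.24) / 103.5 = 0.0953


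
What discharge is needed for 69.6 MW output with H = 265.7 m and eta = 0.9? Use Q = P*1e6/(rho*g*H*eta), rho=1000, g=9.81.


Q = 69.6 * 1e6 / (1000 * 9.81 * 265.7 * 0.9) = 29.6692 m^3/s


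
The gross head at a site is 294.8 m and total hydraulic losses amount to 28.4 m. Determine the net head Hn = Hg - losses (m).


Hn = 294.8 - 28.4 = 266.4000 m
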